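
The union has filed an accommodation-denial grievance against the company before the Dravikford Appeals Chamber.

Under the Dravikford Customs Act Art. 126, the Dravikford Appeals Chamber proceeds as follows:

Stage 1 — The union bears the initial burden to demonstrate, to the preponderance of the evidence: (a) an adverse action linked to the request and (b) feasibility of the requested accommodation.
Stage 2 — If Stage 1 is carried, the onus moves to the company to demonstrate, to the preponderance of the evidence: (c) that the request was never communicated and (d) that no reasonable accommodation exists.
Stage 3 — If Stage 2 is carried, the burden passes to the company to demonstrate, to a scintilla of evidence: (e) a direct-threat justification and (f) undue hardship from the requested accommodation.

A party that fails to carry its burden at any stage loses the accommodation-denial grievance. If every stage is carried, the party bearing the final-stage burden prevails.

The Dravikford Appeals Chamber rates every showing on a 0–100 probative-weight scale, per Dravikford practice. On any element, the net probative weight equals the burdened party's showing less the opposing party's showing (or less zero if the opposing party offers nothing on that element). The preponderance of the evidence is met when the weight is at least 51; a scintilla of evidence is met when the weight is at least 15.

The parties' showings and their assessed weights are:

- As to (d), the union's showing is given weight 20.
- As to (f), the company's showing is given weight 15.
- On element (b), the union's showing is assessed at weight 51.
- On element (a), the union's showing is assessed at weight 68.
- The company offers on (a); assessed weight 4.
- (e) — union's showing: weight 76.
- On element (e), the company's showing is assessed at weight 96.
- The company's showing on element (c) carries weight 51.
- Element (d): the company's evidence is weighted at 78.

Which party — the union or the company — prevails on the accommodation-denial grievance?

Stage 1 (union, the preponderance of the evidence, weight is at least 51): (a) net 68−4=64 ≥ 51 — meets; (b) 51 ≥ 51 — meets.
  All elements met. The burden passes to the company.
Stage 2 (company, the preponderance of the evidence, weight is at least 51): (c) 51 ≥ 51 — meets; (d) net 78−20=58 ≥ 51 — meets.
  Stage 2 is satisfied; the company continues to bear the burden.
Stage 3 (company, a scintilla of evidence, weight is at least 15): (e) net 96−76=20 ≥ 15 — meets; (f) 15 ≥ 15 — meets.
  Stage 3 carried; the final stage is satisfied.
All stages carried — the company prevails.

company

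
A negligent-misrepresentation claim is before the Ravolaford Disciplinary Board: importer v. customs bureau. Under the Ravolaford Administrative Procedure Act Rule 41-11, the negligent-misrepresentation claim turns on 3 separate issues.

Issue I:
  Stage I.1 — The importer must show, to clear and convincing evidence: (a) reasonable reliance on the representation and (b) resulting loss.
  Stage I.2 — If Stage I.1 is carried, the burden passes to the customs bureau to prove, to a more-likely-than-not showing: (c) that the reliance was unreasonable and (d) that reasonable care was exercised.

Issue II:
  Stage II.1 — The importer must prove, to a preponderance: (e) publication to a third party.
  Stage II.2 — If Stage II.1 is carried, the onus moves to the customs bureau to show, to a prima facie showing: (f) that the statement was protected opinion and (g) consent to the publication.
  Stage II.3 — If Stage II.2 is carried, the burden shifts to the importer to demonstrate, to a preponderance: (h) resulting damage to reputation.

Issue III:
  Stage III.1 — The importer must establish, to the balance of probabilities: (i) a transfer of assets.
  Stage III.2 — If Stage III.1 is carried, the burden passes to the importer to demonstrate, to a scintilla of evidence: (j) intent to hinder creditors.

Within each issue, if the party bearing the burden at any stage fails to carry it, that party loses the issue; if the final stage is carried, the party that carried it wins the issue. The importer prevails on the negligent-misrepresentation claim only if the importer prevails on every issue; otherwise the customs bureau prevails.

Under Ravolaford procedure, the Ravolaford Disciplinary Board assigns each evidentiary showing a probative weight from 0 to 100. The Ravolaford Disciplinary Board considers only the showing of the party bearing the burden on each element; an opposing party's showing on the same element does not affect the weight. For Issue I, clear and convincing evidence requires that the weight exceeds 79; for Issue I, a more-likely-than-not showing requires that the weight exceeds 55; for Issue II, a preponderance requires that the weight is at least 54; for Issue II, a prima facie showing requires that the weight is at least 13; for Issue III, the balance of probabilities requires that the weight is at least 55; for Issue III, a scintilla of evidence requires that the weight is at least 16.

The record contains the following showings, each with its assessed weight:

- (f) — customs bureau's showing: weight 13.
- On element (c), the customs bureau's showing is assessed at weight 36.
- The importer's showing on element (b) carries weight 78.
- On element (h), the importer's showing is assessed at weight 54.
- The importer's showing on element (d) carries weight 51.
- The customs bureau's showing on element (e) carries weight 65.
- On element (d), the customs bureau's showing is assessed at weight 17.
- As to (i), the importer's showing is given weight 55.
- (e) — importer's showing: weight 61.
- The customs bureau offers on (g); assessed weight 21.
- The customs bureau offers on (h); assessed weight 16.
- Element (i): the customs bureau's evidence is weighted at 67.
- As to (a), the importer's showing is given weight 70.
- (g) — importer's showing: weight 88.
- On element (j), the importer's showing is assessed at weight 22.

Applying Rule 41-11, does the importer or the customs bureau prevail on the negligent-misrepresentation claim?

— Issue I —
Stage I.1 — burden on importer; standard: clear and convincing evidence (weight exceeds 79).
    (a): 70 ≤ 79 [not met]
    (b): 78 ≤ 79 [not met]
  The importer does not carry Stage I.1.
The analysis ends at Stage I.1; the customs bureau prevails on this issue.
— Issue II —
Stage II.1 — burden on importer; standard: a preponderance (weight is at least 54).
    (e): 61 (customs bureau's 65 disregarded) ≥ 54 [met]
  The importer carries Stage II.1; the customs bureau now bears the burden.
Stage II.2 — burden on customs bureau; standard: a prima facie showing (weight is at least 13).
    (f): 13 ≥ 13 [met]
    (g): 21 (importer's 88 disregarded) ≥ 13 [met]
  Stage II.2 is satisfied; the onus moves to the importer.
Stage II.3 — burden on importer; standard: a preponderance (weight is at least 54).
    (h): 54 (customs bureau's 16 disregarded) ≥ 54 [met]
  All elements met at the final stage.
Every stage carried; the importer prevails on this issue.
— Issue III —
Stage III.1 (importer, the balance of probabilities, weight is at least 55): (i) 55 (customs bureau's 67 disregarded) ≥ 55 — meets.
  All elements met. The importer retains the burden for Stage III.2.
Stage III.2 (importer, a scintilla of evidence, weight is at least 16): (j) 22 ≥ 16 — meets.
  All elements met at the final stage.
With every stage satisfied, the importer prevails on this issue.
Per-issue: Issue I → customs bureau; Issue II → importer; Issue III → importer. The importer must prevail on every issue; overall, the customs bureau prevails.

customs bureau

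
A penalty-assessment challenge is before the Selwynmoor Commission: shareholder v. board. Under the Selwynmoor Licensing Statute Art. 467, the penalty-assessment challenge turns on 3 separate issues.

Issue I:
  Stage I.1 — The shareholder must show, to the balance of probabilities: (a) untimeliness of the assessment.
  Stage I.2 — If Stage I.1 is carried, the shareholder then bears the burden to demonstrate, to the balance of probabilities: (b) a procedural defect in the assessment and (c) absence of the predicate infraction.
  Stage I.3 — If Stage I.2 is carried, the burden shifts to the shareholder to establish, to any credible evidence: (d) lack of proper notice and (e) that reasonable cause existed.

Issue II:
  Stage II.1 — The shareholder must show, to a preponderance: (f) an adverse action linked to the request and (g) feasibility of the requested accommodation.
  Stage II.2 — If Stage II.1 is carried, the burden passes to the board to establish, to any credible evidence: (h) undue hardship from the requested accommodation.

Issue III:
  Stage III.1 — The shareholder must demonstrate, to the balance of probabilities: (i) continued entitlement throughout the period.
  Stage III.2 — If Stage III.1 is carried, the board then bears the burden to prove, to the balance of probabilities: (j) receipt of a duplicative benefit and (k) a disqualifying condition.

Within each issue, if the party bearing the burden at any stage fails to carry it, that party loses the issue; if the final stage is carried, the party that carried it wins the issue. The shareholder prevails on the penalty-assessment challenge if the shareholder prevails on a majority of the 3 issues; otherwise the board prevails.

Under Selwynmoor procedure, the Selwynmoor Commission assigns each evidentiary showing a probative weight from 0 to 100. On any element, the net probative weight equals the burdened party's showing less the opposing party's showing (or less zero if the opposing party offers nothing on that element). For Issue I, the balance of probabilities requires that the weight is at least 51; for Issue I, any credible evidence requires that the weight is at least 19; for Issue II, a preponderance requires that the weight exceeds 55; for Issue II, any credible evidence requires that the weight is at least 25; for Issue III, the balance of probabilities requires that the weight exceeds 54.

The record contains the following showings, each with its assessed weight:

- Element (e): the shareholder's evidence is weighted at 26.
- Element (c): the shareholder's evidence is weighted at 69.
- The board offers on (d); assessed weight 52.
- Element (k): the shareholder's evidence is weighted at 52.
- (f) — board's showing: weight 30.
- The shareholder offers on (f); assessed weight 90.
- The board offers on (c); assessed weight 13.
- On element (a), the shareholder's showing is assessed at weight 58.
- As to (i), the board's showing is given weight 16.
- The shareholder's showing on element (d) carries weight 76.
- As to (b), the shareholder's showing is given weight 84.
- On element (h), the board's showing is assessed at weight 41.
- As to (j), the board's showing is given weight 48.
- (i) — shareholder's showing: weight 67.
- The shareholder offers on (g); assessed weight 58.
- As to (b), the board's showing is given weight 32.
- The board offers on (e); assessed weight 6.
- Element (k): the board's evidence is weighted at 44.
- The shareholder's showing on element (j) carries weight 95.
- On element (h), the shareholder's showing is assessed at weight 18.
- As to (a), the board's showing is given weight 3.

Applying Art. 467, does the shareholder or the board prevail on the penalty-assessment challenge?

— Issue I —
Stage I.1 — burden on shareholder; standard: the balance of probabilities (weight is at least 51).
    (a): 58 − 3 = 55 ≥ 51 [met]
  Stage I.1 carried; the burden remains with the shareholder.
Stage I.2 — burden on shareholder; standard: the balance of probabilities (weight is at least 51).
    (b): 84 − 32 = 52 ≥ 51 [met]
    (c): 69 − 13 = 56 ≥ 51 [met]
  Stage I.2 carried; the burden remains with the shareholder.
Stage I.3 — burden on shareholder; standard: any credible evidence (weight is at least 19).
    (d): 76 − 52 = 24 ≥ 19 [met]
    (e): 26 − 6 = 20 ≥ 19 [met]
  The shareholder carries the last stage.
With every stage satisfied, the shareholder prevails on this issue.
— Issue II —
Stage II.1 (shareholder, a preponderance, weight exceeds 55): (f) net 90−30=60 > 55 — meets; (g) 58 > 55 — meets.
  The shareholder carries Stage II.1; the board now bears the burden.
Stage II.2 (board, any credible evidence, weight is at least 25): (h) net 41−18=23 < 25 — fails.
  Not every element is met, so the board fails to carry Stage II.2.
The analysis ends at Stage II.2; the shareholder prevails on this issue.
— Issue III —
At Stage III.1 the shareholder must meet the balance of probabilities (weight exceeds 54): on (i) the weight is 67 less the opposing 16 gives net 51, which does not exceed 54, so (i) does not meet the standard.
  The shareholder does not carry Stage III.1.
The board prevails on this issue.
Per-issue: Issue I → shareholder; Issue II → shareholder; Issue III → board. The shareholder must prevail on a majority of issues; overall, the shareholder prevails.

shareholder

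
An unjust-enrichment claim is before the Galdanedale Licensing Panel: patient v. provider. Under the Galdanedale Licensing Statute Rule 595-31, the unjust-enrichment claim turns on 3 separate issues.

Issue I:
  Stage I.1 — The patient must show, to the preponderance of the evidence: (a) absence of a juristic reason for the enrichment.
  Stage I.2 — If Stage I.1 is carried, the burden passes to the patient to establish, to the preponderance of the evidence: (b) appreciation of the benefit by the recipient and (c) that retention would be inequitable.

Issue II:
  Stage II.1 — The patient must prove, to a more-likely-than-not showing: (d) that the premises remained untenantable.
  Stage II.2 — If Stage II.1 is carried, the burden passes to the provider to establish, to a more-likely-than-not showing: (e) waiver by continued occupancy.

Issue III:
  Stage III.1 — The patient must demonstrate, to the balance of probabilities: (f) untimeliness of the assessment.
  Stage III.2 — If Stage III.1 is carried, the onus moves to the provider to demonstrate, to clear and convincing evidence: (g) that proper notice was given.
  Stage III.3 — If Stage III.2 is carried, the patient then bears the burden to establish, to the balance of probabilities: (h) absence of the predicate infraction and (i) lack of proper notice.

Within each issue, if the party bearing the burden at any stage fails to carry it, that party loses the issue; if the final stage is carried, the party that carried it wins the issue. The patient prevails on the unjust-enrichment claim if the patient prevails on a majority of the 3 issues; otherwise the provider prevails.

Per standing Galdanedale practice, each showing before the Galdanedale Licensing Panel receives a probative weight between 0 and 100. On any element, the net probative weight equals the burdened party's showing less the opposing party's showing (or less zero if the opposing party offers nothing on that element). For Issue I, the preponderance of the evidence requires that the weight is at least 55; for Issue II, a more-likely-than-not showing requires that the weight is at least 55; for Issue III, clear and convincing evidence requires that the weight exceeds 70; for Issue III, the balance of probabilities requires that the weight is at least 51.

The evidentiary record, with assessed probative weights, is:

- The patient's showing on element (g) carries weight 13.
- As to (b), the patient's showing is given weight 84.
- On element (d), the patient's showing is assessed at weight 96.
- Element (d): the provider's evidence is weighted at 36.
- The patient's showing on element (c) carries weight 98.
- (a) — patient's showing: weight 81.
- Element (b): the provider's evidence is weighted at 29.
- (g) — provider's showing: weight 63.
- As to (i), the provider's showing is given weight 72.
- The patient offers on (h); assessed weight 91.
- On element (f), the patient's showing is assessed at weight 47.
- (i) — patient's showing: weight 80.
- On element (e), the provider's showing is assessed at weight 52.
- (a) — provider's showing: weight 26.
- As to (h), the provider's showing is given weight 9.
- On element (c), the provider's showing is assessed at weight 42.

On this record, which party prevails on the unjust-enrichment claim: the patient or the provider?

— Issue I —
Stage I.1 — burden on patient; standard: the preponderance of the evidence (weight is at least 55).
    (a): 81 − 26 = 55 ≥ 55 [met]
  All elements met. The patient retains the burden for Stage I.2.
Stage I.2 — burden on patient; standard: the preponderance of the evidence (weight is at least 55).
    (b): 84 − 29 = 55 ≥ 55 [met]
    (c): 98 − 42 = 56 ≥ 55 [met]
  Stage I.2 carried; the final stage is satisfied.
All stages carried — the patient prevails on this issue.
— Issue II —
Stage II.1 (patient, a more-likely-than-not showing, weight is at least 55): (d) net 96−36=60 ≥ 55 — meets.
  Stage II.1 carried; the burden shifts to the provider.
Stage II.2 (provider, a more-likely-than-not showing, weight is at least 55): (e) 52 < 55 — fails.
  The provider does not carry Stage II.2.
The analysis ends at Stage II.2; the patient prevails on this issue.
— Issue III —
Stage III.1 — burden on patient; standard: the balance of probabilities (weight is at least 51).
    (f): 47 < 51 [not met]
  Not every element is met, so the patient fails to carry Stage III.1.
So the provider prevails on this issue.
Per-issue: Issue I → patient; Issue II → patient; Issue III → provider. The patient must prevail on a majority of issues; overall, the patient prevails.

patient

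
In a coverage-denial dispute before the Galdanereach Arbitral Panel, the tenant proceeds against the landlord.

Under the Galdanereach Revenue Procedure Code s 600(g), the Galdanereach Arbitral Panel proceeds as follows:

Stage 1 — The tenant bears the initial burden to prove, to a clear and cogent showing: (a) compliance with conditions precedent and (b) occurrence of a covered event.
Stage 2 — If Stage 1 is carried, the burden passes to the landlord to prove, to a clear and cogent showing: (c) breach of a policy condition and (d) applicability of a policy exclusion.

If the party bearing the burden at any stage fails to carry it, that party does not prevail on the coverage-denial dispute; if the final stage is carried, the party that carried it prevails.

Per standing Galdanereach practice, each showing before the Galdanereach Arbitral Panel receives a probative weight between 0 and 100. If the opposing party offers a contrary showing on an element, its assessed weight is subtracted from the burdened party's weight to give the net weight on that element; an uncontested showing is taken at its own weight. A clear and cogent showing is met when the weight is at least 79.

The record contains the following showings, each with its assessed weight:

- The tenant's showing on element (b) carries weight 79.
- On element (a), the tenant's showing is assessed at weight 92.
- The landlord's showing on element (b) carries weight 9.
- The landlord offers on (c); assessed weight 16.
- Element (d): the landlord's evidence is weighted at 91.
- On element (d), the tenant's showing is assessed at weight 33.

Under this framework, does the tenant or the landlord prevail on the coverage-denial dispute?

Stage 1 — burden on tenant; standard: a clear and cogent showing (weight is at least 79).
    (a): 92 ≥ 79 [met]
    (b): 79 − 9 = 70 < 79 [not met]
  Not every element is met, so the tenant fails to carry Stage 1.
So the landlord prevails.

landlord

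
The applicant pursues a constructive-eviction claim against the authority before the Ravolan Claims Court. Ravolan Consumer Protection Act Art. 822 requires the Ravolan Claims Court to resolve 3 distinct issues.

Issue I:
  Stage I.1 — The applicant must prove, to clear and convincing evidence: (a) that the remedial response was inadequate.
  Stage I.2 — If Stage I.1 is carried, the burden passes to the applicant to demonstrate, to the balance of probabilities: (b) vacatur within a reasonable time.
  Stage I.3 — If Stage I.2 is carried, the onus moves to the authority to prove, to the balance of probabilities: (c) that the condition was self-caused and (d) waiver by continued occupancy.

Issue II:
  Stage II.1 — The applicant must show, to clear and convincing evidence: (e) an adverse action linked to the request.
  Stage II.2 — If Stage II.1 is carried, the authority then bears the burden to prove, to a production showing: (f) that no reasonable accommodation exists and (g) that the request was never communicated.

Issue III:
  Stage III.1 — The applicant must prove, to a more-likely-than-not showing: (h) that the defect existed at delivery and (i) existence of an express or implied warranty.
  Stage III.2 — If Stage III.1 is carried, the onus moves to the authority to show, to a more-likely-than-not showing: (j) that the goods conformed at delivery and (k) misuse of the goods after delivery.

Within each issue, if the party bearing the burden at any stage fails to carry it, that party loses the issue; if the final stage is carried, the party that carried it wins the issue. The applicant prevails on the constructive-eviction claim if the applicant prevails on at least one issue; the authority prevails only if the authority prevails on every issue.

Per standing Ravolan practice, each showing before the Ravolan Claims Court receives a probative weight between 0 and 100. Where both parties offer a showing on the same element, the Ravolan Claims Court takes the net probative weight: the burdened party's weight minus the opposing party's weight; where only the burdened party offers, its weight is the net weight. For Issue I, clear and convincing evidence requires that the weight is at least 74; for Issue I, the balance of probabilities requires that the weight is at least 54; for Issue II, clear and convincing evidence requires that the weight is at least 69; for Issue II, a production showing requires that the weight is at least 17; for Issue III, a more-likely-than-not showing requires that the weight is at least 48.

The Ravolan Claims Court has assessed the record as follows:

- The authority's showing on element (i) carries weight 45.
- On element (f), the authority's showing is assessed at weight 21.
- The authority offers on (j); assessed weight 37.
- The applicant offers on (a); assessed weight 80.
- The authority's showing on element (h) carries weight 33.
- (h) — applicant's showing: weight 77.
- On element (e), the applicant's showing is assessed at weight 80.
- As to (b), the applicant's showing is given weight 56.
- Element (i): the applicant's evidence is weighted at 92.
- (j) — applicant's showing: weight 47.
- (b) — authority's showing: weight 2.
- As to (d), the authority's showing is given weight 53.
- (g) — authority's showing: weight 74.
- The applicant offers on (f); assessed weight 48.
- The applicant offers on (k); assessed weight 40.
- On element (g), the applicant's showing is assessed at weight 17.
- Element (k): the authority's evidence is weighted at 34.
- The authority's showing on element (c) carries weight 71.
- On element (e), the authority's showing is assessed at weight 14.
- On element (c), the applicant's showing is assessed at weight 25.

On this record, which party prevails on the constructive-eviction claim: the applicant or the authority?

— Issue I —
At Stage I.1 the applicant must meet clear and convincing evidence (weight is at least 74): on (a) the weight is 80, ≥ 74, so (a) meets the standard.
  All elements met. The applicant retains the burden for Stage I.2.
At Stage I.2 the applicant must meet the balance of probabilities (weight is at least 54): on (b) the weight is 56 less the opposing 2 gives net 54, ≥ 54, so (b) meets the standard.
  Stage I.2 is satisfied; the onus moves to the authority.
At Stage I.3 the authority must meet the balance of probabilities (weight is at least 54): on (c) the weight is 71 less the opposing 25 gives net 46, < 54, so (c) does not meet the standard; on (d) the weight is 53, < 54, so (d) does not meet the standard.
  The authority does not carry Stage I.3.
The applicant prevails on this issue.
— Issue II —
At Stage II.1 the applicant must meet clear and convincing evidence (weight is at least 69): on (e) the weight is 80 less the opposing 14 gives net 66, < 69, so (e) does not meet the standard.
  Not every element is met, so the applicant fails to carry Stage II.1.
The analysis ends at Stage II.1; the authority prevails on this issue.
— Issue III —
Stage III.1 — burden on applicant; standard: a more-likely-than-not showing (weight is at least 48).
    (h): 77 − 33 = 44 < 48 [not met]
    (i): 92 − 45 = 47 < 48 [not met]
  The applicant does not carry Stage III.1.
The authority prevails on this issue.
Per-issue: Issue I → applicant; Issue II → authority; Issue III → authority. The applicant must prevail on at least one issue; overall, the applicant prevails.

applicant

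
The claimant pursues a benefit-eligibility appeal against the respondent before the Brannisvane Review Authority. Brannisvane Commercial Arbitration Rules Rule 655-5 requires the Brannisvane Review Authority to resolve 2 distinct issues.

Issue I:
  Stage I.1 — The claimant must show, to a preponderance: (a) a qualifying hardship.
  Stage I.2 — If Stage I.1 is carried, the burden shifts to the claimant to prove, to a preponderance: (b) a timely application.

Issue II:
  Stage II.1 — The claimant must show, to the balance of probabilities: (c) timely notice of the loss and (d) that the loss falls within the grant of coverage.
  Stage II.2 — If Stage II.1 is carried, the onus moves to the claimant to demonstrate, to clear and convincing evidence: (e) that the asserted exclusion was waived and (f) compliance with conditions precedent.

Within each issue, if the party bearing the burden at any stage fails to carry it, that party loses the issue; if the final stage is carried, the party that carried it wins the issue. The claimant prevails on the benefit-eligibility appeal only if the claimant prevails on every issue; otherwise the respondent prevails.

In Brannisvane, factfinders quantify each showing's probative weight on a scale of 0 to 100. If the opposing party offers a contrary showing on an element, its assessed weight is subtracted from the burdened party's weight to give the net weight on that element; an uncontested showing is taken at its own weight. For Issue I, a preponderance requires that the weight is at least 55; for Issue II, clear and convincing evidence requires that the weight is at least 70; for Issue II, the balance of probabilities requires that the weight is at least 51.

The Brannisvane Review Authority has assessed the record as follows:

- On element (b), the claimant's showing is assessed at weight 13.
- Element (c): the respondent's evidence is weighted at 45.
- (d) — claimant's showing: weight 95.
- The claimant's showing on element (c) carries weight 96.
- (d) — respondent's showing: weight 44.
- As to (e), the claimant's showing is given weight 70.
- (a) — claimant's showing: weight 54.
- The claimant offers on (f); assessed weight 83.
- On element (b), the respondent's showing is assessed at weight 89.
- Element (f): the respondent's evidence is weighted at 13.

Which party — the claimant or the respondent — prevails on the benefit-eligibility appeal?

respondent

— Issue I —
At Stage I.1 the claimant must meet a preponderance (weight is at least 55): on (a) the weight is 54, which does not reach 55, so (a) does not meet the standard.
  The claimant does not carry Stage I.1.
The respondent prevails on this issue.
— Issue II —
At Stage II.1 the claimant must meet the balance of probabilities (weight is at least 51): on (c) the weight is 96 less the opposing 45 gives net 51, which does reach 51, so (c) meets the standard; on (d) the weight is 95 less the opposing 44 gives net 51, which does reach 51, so (d) meets the standard.
  Stage II.1 is satisfied; the claimant continues to bear the burden.
At Stage II.2 the claimant must meet clear and convincing evidence (weight is at least 70): on (e) the weight is 70, which does reach 70, so (e) meets the standard; on (f) the weight is 83 less the opposing 13 gives net 70, ≥ 70, so (f) meets the standard.
  Stage II.2 carried; the final stage is satisfied.
With every stage satisfied, the claimant prevails on this issue.
Per-issue: Issue I → respondent; Issue II → claimant. The claimant must prevail on every issue; overall, the respondent prevails.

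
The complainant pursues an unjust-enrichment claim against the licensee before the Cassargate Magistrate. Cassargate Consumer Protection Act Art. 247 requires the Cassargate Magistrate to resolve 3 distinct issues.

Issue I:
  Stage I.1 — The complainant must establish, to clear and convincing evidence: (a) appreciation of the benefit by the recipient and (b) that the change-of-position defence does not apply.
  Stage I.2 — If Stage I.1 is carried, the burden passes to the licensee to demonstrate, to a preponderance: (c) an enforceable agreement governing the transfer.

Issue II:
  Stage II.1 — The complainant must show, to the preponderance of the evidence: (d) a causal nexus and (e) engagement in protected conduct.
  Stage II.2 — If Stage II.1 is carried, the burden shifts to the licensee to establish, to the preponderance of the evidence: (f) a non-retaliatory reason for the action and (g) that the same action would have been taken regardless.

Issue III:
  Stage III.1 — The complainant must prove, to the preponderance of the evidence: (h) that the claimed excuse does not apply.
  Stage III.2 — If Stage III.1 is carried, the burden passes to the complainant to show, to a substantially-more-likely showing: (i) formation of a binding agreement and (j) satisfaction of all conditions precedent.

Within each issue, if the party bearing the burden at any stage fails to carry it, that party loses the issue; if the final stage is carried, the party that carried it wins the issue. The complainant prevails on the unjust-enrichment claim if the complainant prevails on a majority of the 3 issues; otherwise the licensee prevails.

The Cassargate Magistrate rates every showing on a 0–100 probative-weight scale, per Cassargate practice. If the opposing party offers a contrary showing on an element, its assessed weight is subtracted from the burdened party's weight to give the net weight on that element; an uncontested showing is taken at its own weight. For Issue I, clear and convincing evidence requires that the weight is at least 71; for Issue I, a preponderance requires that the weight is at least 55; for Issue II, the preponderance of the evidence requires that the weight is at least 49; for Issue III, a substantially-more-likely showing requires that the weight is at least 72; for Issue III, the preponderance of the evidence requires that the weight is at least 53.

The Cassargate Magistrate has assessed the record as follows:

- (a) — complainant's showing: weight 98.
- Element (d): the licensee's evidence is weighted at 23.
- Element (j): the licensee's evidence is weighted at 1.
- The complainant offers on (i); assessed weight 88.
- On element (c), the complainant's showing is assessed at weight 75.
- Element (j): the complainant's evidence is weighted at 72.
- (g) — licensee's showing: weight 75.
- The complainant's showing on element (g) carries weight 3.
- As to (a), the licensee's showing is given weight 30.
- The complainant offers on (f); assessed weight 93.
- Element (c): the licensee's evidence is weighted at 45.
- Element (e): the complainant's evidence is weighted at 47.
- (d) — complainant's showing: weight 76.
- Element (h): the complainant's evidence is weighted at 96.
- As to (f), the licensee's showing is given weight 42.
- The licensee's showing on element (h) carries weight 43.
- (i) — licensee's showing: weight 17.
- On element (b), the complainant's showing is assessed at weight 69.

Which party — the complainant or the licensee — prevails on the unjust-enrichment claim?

licensee

— Issue I —
Stage I.1 — burden on complainant; standard: clear and convincing evidence (weight is at least 71).
    (a): 98 − 30 = 68 < 71 [not met]
    (b): 69 < 71 [not met]
  The complainant does not carry Stage I.1.
So the licensee prevails on this issue.
— Issue II —
At Stage II.1 the complainant must meet the preponderance of the evidence (weight is at least 49): on (d) the weight is 76 less the opposing 23 gives net 53, ≥ 49, so (d) meets the standard; on (e) the weight is 47, which does not reach 49, so (e) does not meet the standard.
  Not every element is met, so the complainant fails to carry Stage II.1.
The analysis ends at Stage II.1; the licensee prevails on this issue.
— Issue III —
Stage III.1 — burden on complainant; standard: the preponderance of the evidence (weight is at least 53).
    (h): 96 − 43 = 53 ≥ 53 [met]
  Stage III.1 is satisfied; the complainant continues to bear the burden.
Stage III.2 — burden on complainant; standard: a substantially-more-likely showing (weight is at least 72).
    (i): 88 − 17 = 71 < 72 [not met]
    (j): 72 − 1 = 71 < 72 [not met]
  Stage III.2 not carried; the complainant fails its burden.
The analysis ends at Stage III.2; the licensee prevails on this issue.
Per-issue: Issue I → licensee; Issue II → licensee; Issue III → licensee. The complainant must prevail on a majority of issues; overall, the licensee prevails.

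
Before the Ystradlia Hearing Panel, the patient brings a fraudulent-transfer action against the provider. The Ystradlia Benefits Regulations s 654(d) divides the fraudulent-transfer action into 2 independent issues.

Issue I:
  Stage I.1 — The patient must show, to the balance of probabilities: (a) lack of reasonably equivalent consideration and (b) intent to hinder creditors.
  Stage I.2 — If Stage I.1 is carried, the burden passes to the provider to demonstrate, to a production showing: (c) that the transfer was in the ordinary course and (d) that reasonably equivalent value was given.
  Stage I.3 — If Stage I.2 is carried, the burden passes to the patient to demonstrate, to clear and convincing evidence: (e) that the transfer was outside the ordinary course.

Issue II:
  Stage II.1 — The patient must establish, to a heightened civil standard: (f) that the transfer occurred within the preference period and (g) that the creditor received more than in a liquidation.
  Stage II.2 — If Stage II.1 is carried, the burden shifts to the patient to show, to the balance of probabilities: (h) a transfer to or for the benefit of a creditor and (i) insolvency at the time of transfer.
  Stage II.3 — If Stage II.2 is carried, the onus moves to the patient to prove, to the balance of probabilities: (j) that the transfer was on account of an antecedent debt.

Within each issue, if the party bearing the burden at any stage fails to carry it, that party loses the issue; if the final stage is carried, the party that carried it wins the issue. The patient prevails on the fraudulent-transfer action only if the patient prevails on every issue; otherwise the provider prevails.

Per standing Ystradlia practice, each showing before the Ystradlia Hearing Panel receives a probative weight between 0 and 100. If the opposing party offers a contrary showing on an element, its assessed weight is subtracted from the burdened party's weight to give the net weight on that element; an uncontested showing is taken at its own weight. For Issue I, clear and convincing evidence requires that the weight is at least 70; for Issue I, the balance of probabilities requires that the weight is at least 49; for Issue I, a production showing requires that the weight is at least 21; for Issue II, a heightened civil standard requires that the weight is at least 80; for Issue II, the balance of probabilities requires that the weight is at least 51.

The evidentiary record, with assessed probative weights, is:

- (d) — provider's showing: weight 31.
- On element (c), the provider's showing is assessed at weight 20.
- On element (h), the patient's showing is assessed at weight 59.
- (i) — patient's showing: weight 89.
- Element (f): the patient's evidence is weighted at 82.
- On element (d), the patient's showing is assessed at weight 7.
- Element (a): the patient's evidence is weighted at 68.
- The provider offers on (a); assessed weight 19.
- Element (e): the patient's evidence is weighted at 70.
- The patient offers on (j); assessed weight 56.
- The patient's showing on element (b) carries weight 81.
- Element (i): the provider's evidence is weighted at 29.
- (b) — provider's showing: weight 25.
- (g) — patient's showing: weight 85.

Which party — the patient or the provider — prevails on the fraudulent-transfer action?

— Issue I —
At Stage I.1 the patient must meet the balance of probabilities (weight is at least 49): on (a) the weight is 68 less the opposing 19 gives net 49, which does reach 49, so (a) meets the standard; on (b) the weight is 81 less the opposing 25 gives net 56, which does reach 49, so (b) meets the standard.
  Stage I.1 carried; the burden shifts to the provider.
At Stage I.2 the provider must meet a production showing (weight is at least 21): on (c) the weight is 20, < 21, so (c) does not meet the standard; on (d) the weight is 31 less the opposing 7 gives net 24, ≥ 21, so (d) meets the standard.
  The provider does not carry Stage I.2.
The patient prevails on this issue.
— Issue II —
Stage II.1 — burden on patient; standard: a heightened civil standard (weight is at least 80).
    (f): 82 ≥ 80 [met]
    (g): 85 ≥ 80 [met]
  All elements met. The patient retains the burden for Stage II.2.
Stage II.2 — burden on patient; standard: the balance of probabilities (weight is at least 51).
    (h): 59 ≥ 51 [met]
    (i): 89 − 29 = 60 ≥ 51 [met]
  All elements met. The patient retains the burden for Stage II.3.
Stage II.3 — burden on patient; standard: the balance of probabilities (weight is at least 51).
    (j): 56 ≥ 51 [met]
  All elements met at the final stage.
With every stage satisfied, the patient prevails on this issue.
Per-issue: Issue I → patient; Issue II → patient. The patient must prevail on every issue; overall, the patient prevails.

patient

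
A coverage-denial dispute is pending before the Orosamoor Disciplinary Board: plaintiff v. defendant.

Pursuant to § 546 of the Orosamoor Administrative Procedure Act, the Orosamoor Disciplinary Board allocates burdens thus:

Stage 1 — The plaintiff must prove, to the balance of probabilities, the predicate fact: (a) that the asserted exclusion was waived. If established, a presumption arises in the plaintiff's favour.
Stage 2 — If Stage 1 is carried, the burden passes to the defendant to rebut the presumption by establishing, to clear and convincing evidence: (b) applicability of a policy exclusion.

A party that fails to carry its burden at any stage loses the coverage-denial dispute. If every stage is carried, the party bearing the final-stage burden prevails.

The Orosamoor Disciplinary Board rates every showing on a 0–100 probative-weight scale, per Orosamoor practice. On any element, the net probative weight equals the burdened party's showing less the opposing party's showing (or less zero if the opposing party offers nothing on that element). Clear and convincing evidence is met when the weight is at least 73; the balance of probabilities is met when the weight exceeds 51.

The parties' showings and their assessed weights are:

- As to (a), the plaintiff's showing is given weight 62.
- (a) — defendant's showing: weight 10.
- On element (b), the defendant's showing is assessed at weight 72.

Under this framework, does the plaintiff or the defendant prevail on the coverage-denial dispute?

plaintiff

Stage 1 (plaintiff, the balance of probabilities, weight exceeds 51): (a) net 62−10=52 > 51 — meets.
  The plaintiff carries Stage 1; the defendant now bears the burden.
Stage 2 (defendant, clear and convincing evidence, weight is at least 73): (b) 72 < 73 — fails.
  Stage 2 not carried; the defendant fails its burden.
So the plaintiff prevails.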